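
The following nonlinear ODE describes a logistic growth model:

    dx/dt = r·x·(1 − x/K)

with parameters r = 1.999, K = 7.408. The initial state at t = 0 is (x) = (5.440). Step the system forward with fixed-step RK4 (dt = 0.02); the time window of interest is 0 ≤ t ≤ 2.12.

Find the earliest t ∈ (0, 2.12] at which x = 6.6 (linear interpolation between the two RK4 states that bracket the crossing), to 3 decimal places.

t = 0.542

t=0.000: state=(5.440)
step 1 (dt=0.02): k1=(2.889), k2=(2.862), k3=(2.862), k4=(2.834); state += dt/6·(k1+2k2+2k3+k4)
t=0.020: state=(5.497)
t=0.040: state=(5.553)
t=0.060: state=(5.608)
continuing one RK4 step at a time; state shown every 5 steps (Δt=0.1):
t=0.100: state=(5.715)
t=0.200: state=(5.962)
t=0.300: state=(6.181)
t=0.400: state=(6.372)
t=0.500: state=(6.538)
t=0.540: state=(6.597)
next step: t=0.560: state=(6.626) — x has crossed 6.6
linear interpolation between t=0.540 (6.59709) and t=0.560 (6.62551) → t≈0.542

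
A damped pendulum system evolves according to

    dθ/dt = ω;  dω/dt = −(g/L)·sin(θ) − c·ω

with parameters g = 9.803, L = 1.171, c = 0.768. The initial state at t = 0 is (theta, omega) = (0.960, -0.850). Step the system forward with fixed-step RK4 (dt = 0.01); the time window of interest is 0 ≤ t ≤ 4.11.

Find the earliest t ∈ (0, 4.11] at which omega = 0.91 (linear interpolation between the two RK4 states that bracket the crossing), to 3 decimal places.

t = 1.230

t=0.000: state=(0.960, -0.850)
step 1 (dt=0.01): k1=(-0.850, -6.205), k2=(-0.881, -6.161), k3=(-0.881, -6.160), k4=(-0.912, -6.115); state += dt/6·(k1+2k2+2k3+k4)
t=0.010: state=(0.951, -0.912)
t=0.020: state=(0.942, -0.972)
t=0.030: state=(0.932, -1.032)
continuing one RK4 step at a time; state shown every 20 steps (Δt=0.2):
t=0.200: state=(0.680, -1.874)
t=0.400: state=(0.250, -2.300)
t=0.600: state=(-0.191, -2.002)
t=0.800: state=(-0.513, -1.157)
t=1.000: state=(-0.641, -0.121)
t=1.200: state=(-0.570, 0.798)
t=1.220: state=(-0.553, 0.874)
next step: t=1.230: state=(-0.544, 0.911) — omega has crossed 0.91
linear interpolation between t=1.220 (0.87408) and t=1.230 (0.91088) → t≈1.230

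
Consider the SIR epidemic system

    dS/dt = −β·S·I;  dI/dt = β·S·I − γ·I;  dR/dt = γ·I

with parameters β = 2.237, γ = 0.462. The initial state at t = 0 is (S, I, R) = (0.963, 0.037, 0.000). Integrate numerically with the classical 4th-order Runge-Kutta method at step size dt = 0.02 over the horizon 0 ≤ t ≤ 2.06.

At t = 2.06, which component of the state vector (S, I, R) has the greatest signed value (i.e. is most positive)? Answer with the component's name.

t=0.000: state=(0.963, 0.037, 0.000)
step 1 (dt=0.02): k1=(-0.080, 0.063, 0.017), k2=(-0.081, 0.064, 0.017), k3=(-0.081, 0.064, 0.017), k4=(-0.082, 0.065, 0.018); state += dt/6·(k1+2k2+2k3+k4)
t=0.020: state=(0.961, 0.038, 0.000)
t=0.040: state=(0.960, 0.040, 0.001)
t=0.060: state=(0.958, 0.041, 0.001)
continuing one RK4 step at a time; state shown every 5 steps (Δt=0.1):
t=0.100: state=(0.954, 0.044, 0.002)
t=0.200: state=(0.944, 0.052, 0.004)
t=0.300: state=(0.932, 0.061, 0.007)
t=0.400: state=(0.919, 0.072, 0.010)
t=0.500: state=(0.903, 0.084, 0.013)
t=0.600: state=(0.885, 0.098, 0.017)
t=0.700: state=(0.864, 0.113, 0.022)
t=0.800: state=(0.841, 0.131, 0.028)
t=0.900: state=(0.815, 0.151, 0.034)
t=1.000: state=(0.786, 0.172, 0.042)
t=1.100: state=(0.754, 0.195, 0.050)
t=1.200: state=(0.720, 0.220, 0.060)
t=1.300: state=(0.684, 0.246, 0.071)
t=1.400: state=(0.645, 0.272, 0.083)
t=1.500: state=(0.605, 0.299, 0.096)
t=1.600: state=(0.565, 0.325, 0.110)
t=1.700: state=(0.523, 0.351, 0.126)
t=1.800: state=(0.483, 0.375, 0.143)
t=1.900: state=(0.443, 0.397, 0.160)
t=2.000: state=(0.404, 0.416, 0.179)
t=2.060: state=(0.382, 0.427, 0.191)
compare at T: S=0.382, I=0.427, R=0.191

largest component: I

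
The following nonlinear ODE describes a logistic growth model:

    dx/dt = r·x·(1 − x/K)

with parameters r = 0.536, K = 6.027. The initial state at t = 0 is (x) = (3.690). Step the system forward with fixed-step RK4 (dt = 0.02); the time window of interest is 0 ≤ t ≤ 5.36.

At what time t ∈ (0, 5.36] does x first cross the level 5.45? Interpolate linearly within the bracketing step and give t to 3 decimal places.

t=0.000: state=(3.690)
step 1 (dt=0.02): k1=(0.767), k2=(0.766), k3=(0.766), k4=(0.765); state += dt/6·(k1+2k2+2k3+k4)
t=0.020: state=(3.705)
t=0.040: state=(3.721)
t=0.060: state=(3.736)
continuing one RK4 step at a time; state shown every 10 steps (Δt=0.2):
t=0.200: state=(3.841)
t=0.400: state=(3.988)
t=0.600: state=(4.130)
t=0.800: state=(4.267)
t=1.000: state=(4.397)
t=1.200: state=(4.522)
t=1.400: state=(4.640)
t=1.600: state=(4.751)
t=1.800: state=(4.855)
t=2.000: state=(4.953)
t=2.200: state=(5.045)
t=2.400: state=(5.130)
t=2.600: state=(5.208)
t=2.800: state=(5.281)
t=3.000: state=(5.349)
t=3.200: state=(5.410)
t=3.320: state=(5.445)
next step: t=3.340: state=(5.451) — x has crossed 5.45
linear interpolation between t=3.320 (5.44516) and t=3.340 (5.45077) → t≈3.337

t = 3.337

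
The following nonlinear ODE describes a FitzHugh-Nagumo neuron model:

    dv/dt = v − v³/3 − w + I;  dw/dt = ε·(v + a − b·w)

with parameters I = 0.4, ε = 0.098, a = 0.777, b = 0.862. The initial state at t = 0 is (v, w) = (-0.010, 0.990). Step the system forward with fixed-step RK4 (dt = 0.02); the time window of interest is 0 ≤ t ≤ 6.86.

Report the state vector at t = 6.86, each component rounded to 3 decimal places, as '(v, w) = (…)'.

(v, w) = (-1.627, 0.150)

t=0.000: state=(-0.010, 0.990)
step 1 (dt=0.02): k1=(-0.600, -0.008), k2=(-0.606, -0.009), k3=(-0.606, -0.009), k4=(-0.612, -0.010); state += dt/6·(k1+2k2+2k3+k4)
t=0.020: state=(-0.022, 0.990)
t=0.040: state=(-0.034, 0.990)
t=0.060: state=(-0.047, 0.989)
continuing one RK4 step at a time; state shown every 25 steps (Δt=0.5):
t=0.500: state=(-0.394, 0.977)
t=1.000: state=(-0.948, 0.942)
t=1.500: state=(-1.493, 0.881)
t=2.000: state=(-1.778, 0.803)
t=2.500: state=(-1.855, 0.719)
t=3.000: state=(-1.854, 0.637)
t=3.500: state=(-1.831, 0.560)
t=4.000: state=(-1.802, 0.487)
t=4.500: state=(-1.771, 0.418)
t=5.000: state=(-1.740, 0.354)
t=5.500: state=(-1.709, 0.294)
t=6.000: state=(-1.679, 0.238)
t=6.500: state=(-1.649, 0.185)
t=6.860: state=(-1.627, 0.150)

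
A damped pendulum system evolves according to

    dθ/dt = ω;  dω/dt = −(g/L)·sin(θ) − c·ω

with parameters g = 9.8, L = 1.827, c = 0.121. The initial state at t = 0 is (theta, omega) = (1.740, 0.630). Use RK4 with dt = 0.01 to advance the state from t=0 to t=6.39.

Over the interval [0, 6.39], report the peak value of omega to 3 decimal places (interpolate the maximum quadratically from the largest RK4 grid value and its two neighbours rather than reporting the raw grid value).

t=0.000: state=(1.740, 0.630)
step 1 (dt=0.01): k1=(0.630, -5.364), k2=(0.603, -5.357), k3=(0.603, -5.358), k4=(0.576, -5.352); state += dt/6·(k1+2k2+2k3+k4)
t=0.010: state=(1.746, 0.576)
t=0.020: state=(1.752, 0.523)
t=0.030: state=(1.756, 0.470)
continuing one RK4 step at a time; state shown every 25 steps (Δt=0.25):
t=0.250: state=(1.732, -0.685)
t=0.500: state=(1.399, -1.979)
t=0.750: state=(0.758, -3.077)
t=1.000: state=(-0.076, -3.420)
t=1.250: state=(-0.862, -2.717)
t=1.500: state=(-1.387, -1.442)
t=1.750: state=(-1.578, -0.083)
t=2.000: state=(-1.432, 1.238)
t=2.250: state=(-0.968, 2.432)
t=2.500: state=(-0.258, 3.117)
t=2.750: state=(0.509, 2.853)
t=3.000: state=(1.103, 1.808)
t=3.250: state=(1.392, 0.495)
t=3.500: state=(1.350, -0.821)
t=3.750: state=(0.991, -2.018)
t=4.000: state=(0.376, -2.794)
t=4.250: state=(-0.335, -2.733)
t=4.500: state=(-0.922, -1.866)
t=4.750: state=(-1.238, -0.634)
t=5.000: state=(-1.236, 0.644)
t=5.250: state=(-0.926, 1.800)
t=5.500: state=(-0.369, 2.547)
t=5.750: state=(0.283, 2.525)
t=6.000: state=(0.828, 1.742)
t=6.250: state=(1.123, 0.582)
t=6.390: state=(1.156, -0.106)
largest grid value and its neighbours: omega(2.550)=3.14623, omega(2.560)=3.14700, omega(2.570)=3.14609
parabola through these three points peaks at t≈2.560 with omega≈3.14701

max omega = 3.147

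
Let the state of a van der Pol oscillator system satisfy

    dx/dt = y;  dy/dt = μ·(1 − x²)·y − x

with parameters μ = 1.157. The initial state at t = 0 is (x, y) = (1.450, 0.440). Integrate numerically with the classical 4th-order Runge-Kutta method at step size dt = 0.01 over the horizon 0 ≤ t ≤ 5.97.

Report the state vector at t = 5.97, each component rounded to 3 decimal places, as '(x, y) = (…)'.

(x, y) = (1.724, 1.633)

t=0.000: state=(1.450, 0.440)
step 1 (dt=0.01): k1=(0.440, -2.011), k2=(0.430, -2.004), k3=(0.430, -2.004), k4=(0.420, -1.996); state += dt/6·(k1+2k2+2k3+k4)
t=0.010: state=(1.454, 0.420)
t=0.020: state=(1.458, 0.400)
t=0.030: state=(1.462, 0.380)
continuing one RK4 step at a time; state shown every 20 steps (Δt=0.2):
t=0.200: state=(1.500, 0.075)
t=0.400: state=(1.486, -0.204)
t=0.600: state=(1.423, -0.414)
t=0.800: state=(1.323, -0.587)
t=1.000: state=(1.189, -0.749)
t=1.200: state=(1.022, -0.927)
t=1.400: state=(0.816, -1.148)
t=1.600: state=(0.558, -1.442)
t=1.800: state=(0.232, -1.838)
t=2.000: state=(-0.183, -2.317)
t=2.200: state=(-0.689, -2.693)
t=2.400: state=(-1.224, -2.539)
t=2.600: state=(-1.657, -1.703)
t=2.800: state=(-1.897, -0.741)
t=3.000: state=(-1.976, -0.103)
t=3.200: state=(-1.959, 0.235)
t=3.400: state=(-1.892, 0.413)
t=3.600: state=(-1.798, 0.520)
t=3.800: state=(-1.686, 0.604)
t=4.000: state=(-1.557, 0.686)
t=4.200: state=(-1.410, 0.779)
t=4.400: state=(-1.243, 0.897)
t=4.600: state=(-1.049, 1.056)
t=4.800: state=(-0.817, 1.277)
t=5.000: state=(-0.532, 1.590)
t=5.200: state=(-0.173, 2.022)
t=5.400: state=(0.282, 2.528)
t=5.600: state=(0.826, 2.839)
t=5.800: state=(1.371, 2.472)
t=5.970: state=(1.724, 1.633)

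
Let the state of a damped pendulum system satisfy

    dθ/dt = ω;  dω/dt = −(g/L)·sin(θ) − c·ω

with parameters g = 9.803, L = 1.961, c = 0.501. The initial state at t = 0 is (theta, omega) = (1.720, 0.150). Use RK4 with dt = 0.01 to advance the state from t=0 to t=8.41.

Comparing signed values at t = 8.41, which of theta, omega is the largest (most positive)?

largest component: omega

t=0.000: state=(1.720, 0.150)
step 1 (dt=0.01): k1=(0.150, -5.019), k2=(0.125, -5.005), k3=(0.125, -5.006), k4=(0.100, -4.993); state += dt/6·(k1+2k2+2k3+k4)
t=0.010: state=(1.721, 0.100)
t=0.020: state=(1.722, 0.050)
t=0.030: state=(1.722, 0.001)
continuing one RK4 step at a time; state shown every 50 steps (Δt=0.5):
t=0.500: state=(1.215, -2.067)
t=1.000: state=(-0.095, -2.698)
t=1.500: state=(-1.025, -0.789)
t=2.000: state=(-0.872, 1.280)
t=2.500: state=(0.013, 1.900)
t=3.000: state=(0.688, 0.592)
t=3.500: state=(0.572, -0.949)
t=4.000: state=(-0.056, -1.296)
t=4.500: state=(-0.490, -0.308)
t=5.000: state=(-0.356, 0.750)
t=5.500: state=(0.095, 0.858)
t=6.000: state=(0.352, 0.098)
t=6.500: state=(0.207, -0.588)
t=7.000: state=(-0.109, -0.547)
t=7.500: state=(-0.248, 0.026)
t=8.000: state=(-0.111, 0.446)
t=8.410: state=(0.073, 0.389)
compare at T: theta=0.073, omega=0.389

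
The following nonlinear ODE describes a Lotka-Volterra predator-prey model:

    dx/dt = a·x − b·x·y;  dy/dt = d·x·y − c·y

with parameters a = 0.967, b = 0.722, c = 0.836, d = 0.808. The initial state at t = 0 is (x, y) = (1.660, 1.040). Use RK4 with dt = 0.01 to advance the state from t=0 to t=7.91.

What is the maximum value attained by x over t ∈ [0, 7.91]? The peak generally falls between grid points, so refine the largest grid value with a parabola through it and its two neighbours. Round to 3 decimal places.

max x = 1.750

t=0.000: state=(1.660, 1.040)
step 1 (dt=0.01): k1=(0.359, 0.525), k2=(0.356, 0.528), k3=(0.356, 0.528), k4=(0.353, 0.531); state += dt/6·(k1+2k2+2k3+k4)
t=0.010: state=(1.664, 1.045)
t=0.020: state=(1.667, 1.051)
t=0.030: state=(1.671, 1.056)
continuing one RK4 step at a time; state shown every 50 steps (Δt=0.5):
t=0.500: state=(1.749, 1.372)
t=1.000: state=(1.603, 1.793)
t=1.500: state=(1.275, 2.118)
t=2.000: state=(0.944, 2.177)
t=2.500: state=(0.717, 1.997)
t=3.000: state=(0.595, 1.709)
t=3.500: state=(0.549, 1.414)
t=4.000: state=(0.560, 1.163)
t=4.500: state=(0.620, 0.970)
t=5.000: state=(0.726, 0.837)
t=5.500: state=(0.884, 0.762)
t=6.000: state=(1.094, 0.747)
t=6.500: state=(1.345, 0.804)
t=7.000: state=(1.592, 0.959)
t=7.500: state=(1.742, 1.245)
t=7.910: state=(1.709, 1.572)
largest grid value and its neighbours: x(0.450)=1.74968, x(0.460)=1.74971, x(0.470)=1.74964
parabola through these three points peaks at t≈0.458 with x≈1.74971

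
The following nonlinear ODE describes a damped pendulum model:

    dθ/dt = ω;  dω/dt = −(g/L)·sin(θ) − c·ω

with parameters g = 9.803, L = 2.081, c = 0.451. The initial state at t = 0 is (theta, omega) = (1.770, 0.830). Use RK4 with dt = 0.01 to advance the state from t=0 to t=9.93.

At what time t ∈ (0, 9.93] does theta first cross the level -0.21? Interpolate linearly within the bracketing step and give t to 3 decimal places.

t=0.000: state=(1.770, 0.830)
step 1 (dt=0.01): k1=(0.830, -4.992), k2=(0.805, -4.977), k3=(0.805, -4.977), k4=(0.780, -4.962); state += dt/6·(k1+2k2+2k3+k4)
t=0.010: state=(1.778, 0.780)
t=0.020: state=(1.786, 0.731)
t=0.030: state=(1.793, 0.682)
continuing one RK4 step at a time; state shown every 50 steps (Δt=0.5):
t=0.500: state=(1.610, -1.396)
t=1.000: state=(0.476, -2.878)
t=1.240: state=(-0.210, -2.713)
next step: t=1.250: state=(-0.237, -2.690) — theta has crossed -0.21
linear interpolation between t=1.240 (-0.20965) and t=1.250 (-0.23666) → t≈1.240

t = 1.240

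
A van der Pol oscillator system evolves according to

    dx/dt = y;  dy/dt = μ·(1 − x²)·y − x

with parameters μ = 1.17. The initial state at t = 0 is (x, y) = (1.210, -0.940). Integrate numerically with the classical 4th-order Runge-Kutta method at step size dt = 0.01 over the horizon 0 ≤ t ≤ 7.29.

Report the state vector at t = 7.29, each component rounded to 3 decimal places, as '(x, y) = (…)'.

(x, y) = (0.631, -1.477)

t=0.000: state=(1.210, -0.940)
step 1 (dt=0.01): k1=(-0.940, -0.700), k2=(-0.943, -0.706), k3=(-0.944, -0.706), k4=(-0.947, -0.712); state += dt/6·(k1+2k2+2k3+k4)
t=0.010: state=(1.201, -0.947)
t=0.020: state=(1.191, -0.954)
t=0.030: state=(1.181, -0.962)
continuing one RK4 step at a time; state shown every 25 steps (Δt=0.25):
t=0.250: state=(0.950, -1.159)
t=0.500: state=(0.620, -1.501)
t=0.750: state=(0.184, -2.025)
t=1.000: state=(-0.403, -2.659)
t=1.250: state=(-1.105, -2.792)
t=1.500: state=(-1.694, -1.756)
t=1.750: state=(-1.970, -0.530)
t=2.000: state=(-2.011, 0.113)
t=2.250: state=(-1.944, 0.382)
t=2.500: state=(-1.831, 0.514)
t=2.750: state=(-1.690, 0.609)
t=3.000: state=(-1.526, 0.707)
t=3.250: state=(-1.334, 0.830)
t=3.500: state=(-1.106, 1.005)
t=3.750: state=(-0.825, 1.267)
t=4.000: state=(-0.461, 1.675)
t=4.250: state=(0.029, 2.267)
t=4.500: state=(0.672, 2.817)
t=4.750: state=(1.363, 2.500)
t=5.000: state=(1.835, 1.222)
t=5.250: state=(2.002, 0.215)
t=5.500: state=(1.990, -0.244)
t=5.750: state=(1.901, -0.442)
t=6.000: state=(1.776, -0.553)
t=6.250: state=(1.626, -0.647)
t=6.500: state=(1.451, -0.752)
t=6.750: state=(1.247, -0.893)
t=7.000: state=(0.999, -1.098)
t=7.250: state=(0.688, -1.412)
t=7.290: state=(0.631, -1.477)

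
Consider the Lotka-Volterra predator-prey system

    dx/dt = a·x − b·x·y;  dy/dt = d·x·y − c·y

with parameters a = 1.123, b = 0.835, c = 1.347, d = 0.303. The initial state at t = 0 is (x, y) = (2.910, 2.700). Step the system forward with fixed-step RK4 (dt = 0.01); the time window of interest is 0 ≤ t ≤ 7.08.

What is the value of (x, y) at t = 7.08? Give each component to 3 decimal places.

(x, y) = (2.055, 0.781)

t=0.000: state=(2.910, 2.700)
step 1 (dt=0.01): k1=(-3.293, -1.256), k2=(-3.259, -1.267), k3=(-3.259, -1.267), k4=(-3.225, -1.277); state += dt/6·(k1+2k2+2k3+k4)
t=0.010: state=(2.877, 2.687)
t=0.020: state=(2.845, 2.674)
t=0.030: state=(2.814, 2.661)
continuing one RK4 step at a time; state shown every 25 steps (Δt=0.25):
t=0.250: state=(2.274, 2.341)
t=0.500: state=(1.923, 1.957)
t=0.750: state=(1.757, 1.605)
t=1.000: state=(1.719, 1.306)
t=1.250: state=(1.778, 1.064)
t=1.500: state=(1.925, 0.874)
t=1.750: state=(2.158, 0.728)
t=2.000: state=(2.484, 0.620)
t=2.250: state=(2.915, 0.542)
t=2.500: state=(3.466, 0.493)
t=2.750: state=(4.153, 0.469)
t=3.000: state=(4.987, 0.473)
t=3.250: state=(5.962, 0.511)
t=3.500: state=(7.039, 0.597)
t=3.750: state=(8.106, 0.757)
t=4.000: state=(8.925, 1.033)
t=4.250: state=(9.129, 1.469)
t=4.500: state=(8.385, 2.050)
t=4.750: state=(6.808, 2.612)
t=5.000: state=(5.032, 2.918)
t=5.250: state=(3.617, 2.882)
t=5.500: state=(2.693, 2.606)
t=5.750: state=(2.151, 2.231)
t=6.000: state=(1.860, 1.853)
t=6.250: state=(1.735, 1.515)
t=6.500: state=(1.726, 1.232)
t=6.750: state=(1.811, 1.006)
t=7.000: state=(1.982, 0.829)
t=7.080: state=(2.055, 0.781)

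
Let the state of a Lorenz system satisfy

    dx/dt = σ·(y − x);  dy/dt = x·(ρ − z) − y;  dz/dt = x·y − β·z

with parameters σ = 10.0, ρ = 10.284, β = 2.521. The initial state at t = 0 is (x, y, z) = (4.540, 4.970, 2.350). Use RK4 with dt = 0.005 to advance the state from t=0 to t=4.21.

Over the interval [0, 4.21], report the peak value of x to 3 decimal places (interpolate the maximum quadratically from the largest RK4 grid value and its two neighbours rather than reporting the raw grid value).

t=0.000: state=(4.540, 4.970, 2.350)
step 1 (dt=0.005): k1=(4.300, 31.050, 16.639), k2=(4.969, 30.869, 16.941), k3=(4.947, 30.879, 16.946), k4=(5.597, 30.705, 17.254); state += dt/6·(k1+2k2+2k3+k4)
t=0.005: state=(4.565, 5.124, 2.435)
t=0.010: state=(4.596, 5.277, 2.523)
t=0.015: state=(4.633, 5.428, 2.614)
continuing one RK4 step at a time; state shown every 40 steps (Δt=0.2):
t=0.200: state=(7.748, 9.236, 9.069)
t=0.400: state=(6.501, 4.133, 14.118)
t=0.600: state=(2.663, 1.630, 10.156)
t=0.800: state=(1.950, 2.081, 6.714)
t=1.000: state=(2.863, 3.643, 5.111)
t=1.200: state=(5.055, 6.379, 6.321)
t=1.400: state=(6.919, 7.001, 10.892)
t=1.600: state=(5.197, 3.886, 11.842)
t=1.800: state=(3.354, 2.934, 9.179)
t=2.000: state=(3.361, 3.723, 7.201)
t=2.200: state=(4.584, 5.374, 7.221)
t=2.400: state=(5.943, 6.300, 9.508)
t=2.600: state=(5.551, 4.903, 11.006)
t=2.800: state=(4.249, 3.777, 9.816)
t=3.000: state=(3.910, 4.026, 8.309)
t=3.200: state=(4.548, 5.010, 8.016)
t=3.400: state=(5.402, 5.684, 9.174)
t=3.600: state=(5.386, 5.102, 10.249)
t=3.800: state=(4.646, 4.305, 9.823)
t=4.000: state=(4.294, 4.299, 8.858)
t=4.200: state=(4.599, 4.860, 8.531)
t=4.210: state=(4.626, 4.892, 8.540)
largest grid value and its neighbours: x(0.265)=8.31741, x(0.270)=8.32196, x(0.275)=8.32024
parabola through these three points peaks at t≈0.271 with x≈8.32212

max x = 8.322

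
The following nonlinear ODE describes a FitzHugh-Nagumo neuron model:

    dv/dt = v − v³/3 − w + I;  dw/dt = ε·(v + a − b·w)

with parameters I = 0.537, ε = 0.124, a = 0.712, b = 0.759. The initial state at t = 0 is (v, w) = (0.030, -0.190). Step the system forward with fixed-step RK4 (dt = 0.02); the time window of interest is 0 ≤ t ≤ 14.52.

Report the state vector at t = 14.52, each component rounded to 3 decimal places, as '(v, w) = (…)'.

t=0.000: state=(0.030, -0.190)
step 1 (dt=0.02): k1=(0.757, 0.110), k2=(0.763, 0.111), k3=(0.764, 0.111), k4=(0.770, 0.112); state += dt/6·(k1+2k2+2k3+k4)
t=0.020: state=(0.045, -0.188)
t=0.040: state=(0.061, -0.186)
t=0.060: state=(0.077, -0.183)
continuing one RK4 step at a time; state shown every 25 steps (Δt=0.5):
t=0.500: state=(0.497, -0.123)
t=1.000: state=(1.106, -0.026)
t=1.500: state=(1.597, 0.102)
t=2.000: state=(1.792, 0.244)
t=2.500: state=(1.817, 0.386)
t=3.000: state=(1.783, 0.520)
t=3.500: state=(1.732, 0.646)
t=4.000: state=(1.675, 0.763)
t=4.500: state=(1.615, 0.870)
t=5.000: state=(1.553, 0.970)
t=5.500: state=(1.488, 1.060)
t=6.000: state=(1.420, 1.143)
t=6.500: state=(1.348, 1.217)
t=7.000: state=(1.271, 1.283)
t=7.500: state=(1.187, 1.342)
t=8.000: state=(1.094, 1.393)
t=8.500: state=(0.987, 1.435)
t=9.000: state=(0.860, 1.468)
t=9.500: state=(0.699, 1.491)
t=10.000: state=(0.480, 1.502)
t=10.500: state=(0.156, 1.496)
t=11.000: state=(-0.356, 1.465)
t=11.500: state=(-1.084, 1.398)
t=12.000: state=(-1.698, 1.290)
t=12.500: state=(-1.924, 1.163)
t=13.000: state=(-1.950, 1.035)
t=13.500: state=(-1.923, 0.913)
t=14.000: state=(-1.884, 0.799)
t=14.500: state=(-1.842, 0.692)
t=14.520: state=(-1.840, 0.688)

(v, w) = (-1.840, 0.688)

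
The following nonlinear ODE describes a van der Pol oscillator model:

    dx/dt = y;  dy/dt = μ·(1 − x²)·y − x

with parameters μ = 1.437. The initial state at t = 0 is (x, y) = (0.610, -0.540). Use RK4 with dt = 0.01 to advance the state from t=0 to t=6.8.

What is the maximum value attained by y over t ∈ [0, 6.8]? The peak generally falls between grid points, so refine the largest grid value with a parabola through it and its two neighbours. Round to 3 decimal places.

t=0.000: state=(0.610, -0.540)
step 1 (dt=0.01): k1=(-0.540, -1.097), k2=(-0.545, -1.102), k3=(-0.546, -1.102), k4=(-0.551, -1.107); state += dt/6·(k1+2k2+2k3+k4)
t=0.010: state=(0.605, -0.551)
t=0.020: state=(0.599, -0.562)
t=0.030: state=(0.593, -0.573)
continuing one RK4 step at a time; state shown every 25 steps (Δt=0.25):
t=0.250: state=(0.438, -0.852)
t=0.500: state=(0.175, -1.270)
t=0.750: state=(-0.208, -1.813)
t=1.000: state=(-0.725, -2.263)
t=1.250: state=(-1.278, -1.989)
t=1.500: state=(-1.655, -0.987)
t=1.750: state=(-1.790, -0.170)
t=2.000: state=(-1.776, 0.232)
t=2.250: state=(-1.691, 0.423)
t=2.500: state=(-1.570, 0.542)
t=2.750: state=(-1.421, 0.652)
t=3.000: state=(-1.242, 0.786)
t=3.250: state=(-1.023, 0.980)
t=3.500: state=(-0.743, 1.288)
t=3.750: state=(-0.362, 1.803)
t=4.000: state=(0.183, 2.586)
t=4.250: state=(0.917, 3.141)
t=4.500: state=(1.616, 2.171)
t=4.750: state=(1.956, 0.643)
t=5.000: state=(2.010, -0.086)
t=5.250: state=(1.952, -0.337)
t=5.500: state=(1.853, -0.442)
t=5.750: state=(1.734, -0.510)
t=6.000: state=(1.598, -0.580)
t=6.250: state=(1.442, -0.667)
t=6.500: state=(1.261, -0.790)
t=6.750: state=(1.042, -0.975)
t=6.800: state=(0.993, -1.023)
largest grid value and its neighbours: y(4.230)=3.13875, y(4.240)=3.14104, y(4.250)=3.14050
parabola through these three points peaks at t≈4.243 with y≈3.14117

max y = 3.141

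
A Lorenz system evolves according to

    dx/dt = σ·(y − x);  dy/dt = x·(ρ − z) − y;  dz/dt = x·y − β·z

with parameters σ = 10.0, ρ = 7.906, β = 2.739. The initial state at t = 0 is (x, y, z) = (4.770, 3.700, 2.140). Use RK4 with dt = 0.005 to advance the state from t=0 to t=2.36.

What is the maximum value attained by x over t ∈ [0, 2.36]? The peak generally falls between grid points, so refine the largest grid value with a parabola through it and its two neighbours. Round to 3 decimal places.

t=0.000: state=(4.770, 3.700, 2.140)
step 1 (dt=0.005): k1=(-10.700, 23.804, 11.788), k2=(-9.837, 23.450, 11.890), k3=(-9.868, 23.462, 11.893), k4=(-9.033, 23.121, 11.996); state += dt/6·(k1+2k2+2k3+k4)
t=0.005: state=(4.721, 3.817, 2.199)
t=0.010: state=(4.679, 3.931, 2.260)
t=0.015: state=(4.646, 4.042, 2.322)
continuing one RK4 step at a time; state shown every 20 steps (Δt=0.1):
t=0.100: state=(4.833, 5.599, 3.567)
t=0.200: state=(5.782, 6.736, 5.635)
t=0.300: state=(6.446, 6.705, 7.984)
t=0.400: state=(6.201, 5.481, 9.508)
t=0.500: state=(5.187, 4.005, 9.581)
t=0.600: state=(4.059, 3.063, 8.679)
t=0.700: state=(3.272, 2.703, 7.497)
t=0.800: state=(2.906, 2.726, 6.418)
t=0.900: state=(2.880, 2.994, 5.595)
t=1.000: state=(3.109, 3.445, 5.094)
t=1.100: state=(3.533, 4.035, 4.962)
t=1.200: state=(4.088, 4.679, 5.235)
t=1.300: state=(4.670, 5.217, 5.897)
t=1.400: state=(5.121, 5.447, 6.798)
t=1.500: state=(5.279, 5.258, 7.633)
t=1.600: state=(5.091, 4.759, 8.088)
t=1.700: state=(4.675, 4.211, 8.060)
t=1.800: state=(4.226, 3.817, 7.677)
t=1.900: state=(3.892, 3.642, 7.148)
t=2.000: state=(3.733, 3.664, 6.643)
t=2.100: state=(3.746, 3.836, 6.272)
t=2.200: state=(3.898, 4.103, 6.094)
t=2.300: state=(4.138, 4.404, 6.132)
t=2.360: state=(4.300, 4.570, 6.252)
largest grid value and its neighbours: x(0.320)=6.47749, x(0.325)=6.47912, x(0.330)=6.47817
parabola through these three points peaks at t≈0.326 with x≈6.47915

max x = 6.479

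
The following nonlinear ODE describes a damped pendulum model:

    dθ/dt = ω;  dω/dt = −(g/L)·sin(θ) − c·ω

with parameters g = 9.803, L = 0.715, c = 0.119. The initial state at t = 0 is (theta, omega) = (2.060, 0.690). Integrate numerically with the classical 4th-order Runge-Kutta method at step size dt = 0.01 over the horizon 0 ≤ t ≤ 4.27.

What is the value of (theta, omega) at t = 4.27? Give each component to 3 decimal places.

t=0.000: state=(2.060, 0.690)
step 1 (dt=0.01): k1=(0.690, -12.184), k2=(0.629, -12.155), k3=(0.629, -12.157), k4=(0.568, -12.129); state += dt/6·(k1+2k2+2k3+k4)
t=0.010: state=(2.066, 0.568)
t=0.020: state=(2.071, 0.447)
t=0.030: state=(2.075, 0.327)
continuing one RK4 step at a time; state shown every 20 steps (Δt=0.2):
t=0.200: state=(1.957, -1.731)
t=0.400: state=(1.352, -4.337)
t=0.600: state=(0.270, -6.155)
t=0.800: state=(-0.911, -5.158)
t=1.000: state=(-1.680, -2.462)
t=1.200: state=(-1.902, 0.205)
t=1.400: state=(-1.601, 2.832)
t=1.600: state=(-0.779, 5.246)
t=1.800: state=(0.362, 5.665)
t=2.000: state=(1.309, 3.531)
t=2.200: state=(1.737, 0.760)
t=2.400: state=(1.619, -1.934)
t=2.600: state=(0.970, -4.478)
t=2.800: state=(-0.073, -5.531)
t=3.000: state=(-1.057, -3.944)
t=3.200: state=(-1.579, -1.230)
t=3.400: state=(-1.550, 1.506)
t=3.600: state=(-0.986, 4.054)
t=3.800: state=(-0.017, 5.253)
t=4.000: state=(0.937, 3.914)
t=4.200: state=(1.464, 1.284)
t=4.270: state=(1.520, 0.320)

(theta, omega) = (1.520, 0.320)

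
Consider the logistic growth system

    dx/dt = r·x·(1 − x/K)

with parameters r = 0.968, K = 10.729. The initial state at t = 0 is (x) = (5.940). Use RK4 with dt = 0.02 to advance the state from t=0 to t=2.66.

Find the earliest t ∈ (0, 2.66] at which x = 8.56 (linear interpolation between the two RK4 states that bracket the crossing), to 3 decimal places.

t = 1.196

t=0.000: state=(5.940)
step 1 (dt=0.02): k1=(2.567), k2=(2.564), k3=(2.564), k4=(2.561); state += dt/6·(k1+2k2+2k3+k4)
t=0.020: state=(5.991)
t=0.040: state=(6.042)
t=0.060: state=(6.093)
continuing one RK4 step at a time; state shown every 5 steps (Δt=0.1):
t=0.100: state=(6.195)
t=0.200: state=(6.446)
t=0.300: state=(6.693)
t=0.400: state=(6.934)
t=0.500: state=(7.168)
t=0.600: state=(7.394)
t=0.700: state=(7.612)
t=0.800: state=(7.822)
t=0.900: state=(8.022)
t=1.000: state=(8.214)
t=1.100: state=(8.395)
t=1.180: state=(8.534)
next step: t=1.200: state=(8.567) — x has crossed 8.56
linear interpolation between t=1.180 (8.53357) and t=1.200 (8.56718) → t≈1.196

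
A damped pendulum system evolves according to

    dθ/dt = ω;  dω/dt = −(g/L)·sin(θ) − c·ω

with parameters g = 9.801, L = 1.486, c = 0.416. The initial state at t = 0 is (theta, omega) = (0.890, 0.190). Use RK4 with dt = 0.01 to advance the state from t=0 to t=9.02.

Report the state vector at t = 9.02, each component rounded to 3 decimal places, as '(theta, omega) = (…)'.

(theta, omega) = (-0.111, 0.223)

t=0.000: state=(0.890, 0.190)
step 1 (dt=0.01): k1=(0.190, -5.204), k2=(0.164, -5.197), k3=(0.164, -5.197), k4=(0.138, -5.189); state += dt/6·(k1+2k2+2k3+k4)
t=0.010: state=(0.892, 0.138)
t=0.020: state=(0.893, 0.086)
t=0.030: state=(0.893, 0.035)
continuing one RK4 step at a time; state shown every 50 steps (Δt=0.5):
t=0.500: state=(0.417, -1.810)
t=1.000: state=(-0.473, -1.275)
t=1.500: state=(-0.611, 0.714)
t=2.000: state=(0.029, 1.479)
t=2.500: state=(0.512, 0.239)
t=3.000: state=(0.261, -1.064)
t=3.500: state=(-0.273, -0.783)
t=4.000: state=(-0.359, 0.438)
t=4.500: state=(0.028, 0.878)
t=5.000: state=(0.306, 0.109)
t=5.500: state=(0.140, -0.655)
t=6.000: state=(-0.175, -0.435)
t=6.500: state=(-0.205, 0.302)
t=7.000: state=(0.034, 0.514)
t=7.500: state=(0.185, 0.022)
t=8.000: state=(0.069, -0.405)
t=8.500: state=(-0.114, -0.229)
t=9.000: state=(-0.115, 0.210)
t=9.020: state=(-0.111, 0.223)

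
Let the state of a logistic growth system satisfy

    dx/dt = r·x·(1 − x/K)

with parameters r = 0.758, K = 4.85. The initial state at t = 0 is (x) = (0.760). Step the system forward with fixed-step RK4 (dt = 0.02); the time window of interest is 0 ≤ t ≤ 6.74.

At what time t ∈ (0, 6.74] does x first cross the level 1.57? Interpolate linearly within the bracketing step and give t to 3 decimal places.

t = 1.248

t=0.000: state=(0.760)
step 1 (dt=0.02): k1=(0.486), k2=(0.488), k3=(0.488), k4=(0.491); state += dt/6·(k1+2k2+2k3+k4)
t=0.020: state=(0.770)
t=0.040: state=(0.780)
t=0.060: state=(0.790)
continuing one RK4 step at a time; state shown every 25 steps (Δt=0.5):
t=0.500: state=(1.035)
t=1.000: state=(1.377)
t=1.240: state=(1.563)
next step: t=1.260: state=(1.579) — x has crossed 1.57
linear interpolation between t=1.240 (1.56332) and t=1.260 (1.57943) → t≈1.248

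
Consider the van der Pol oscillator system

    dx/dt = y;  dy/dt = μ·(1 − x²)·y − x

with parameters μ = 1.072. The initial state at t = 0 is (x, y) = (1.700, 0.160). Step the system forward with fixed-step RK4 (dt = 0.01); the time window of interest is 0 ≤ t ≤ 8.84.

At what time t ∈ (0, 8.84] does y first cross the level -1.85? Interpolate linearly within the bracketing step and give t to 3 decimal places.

t = 1.799

t=0.000: state=(1.700, 0.160)
step 1 (dt=0.01): k1=(0.160, -2.024), k2=(0.150, -2.005), k3=(0.150, -2.005), k4=(0.140, -1.986); state += dt/6·(k1+2k2+2k3+k4)
t=0.010: state=(1.701, 0.140)
t=0.020: state=(1.703, 0.120)
t=0.030: state=(1.704, 0.101)
continuing one RK4 step at a time; state shown every 50 steps (Δt=0.5):
t=0.500: state=(1.594, -0.482)
t=1.000: state=(1.264, -0.832)
t=1.500: state=(0.738, -1.328)
t=1.790: state=(0.285, -1.831)
next step: t=1.800: state=(0.266, -1.852) — y has crossed -1.85
linear interpolation between t=1.790 (-1.83073) and t=1.800 (-1.85172) → t≈1.799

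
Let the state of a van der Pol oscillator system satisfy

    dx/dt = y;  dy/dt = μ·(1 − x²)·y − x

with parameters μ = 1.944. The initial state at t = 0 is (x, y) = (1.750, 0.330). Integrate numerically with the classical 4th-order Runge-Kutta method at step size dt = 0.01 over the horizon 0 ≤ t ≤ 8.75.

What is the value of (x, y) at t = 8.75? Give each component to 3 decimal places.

(x, y) = (1.388, -0.572)

t=0.000: state=(1.750, 0.330)
step 1 (dt=0.01): k1=(0.330, -3.073), k2=(0.315, -3.017), k3=(0.315, -3.018), k4=(0.300, -2.962); state += dt/6·(k1+2k2+2k3+k4)
t=0.010: state=(1.753, 0.300)
t=0.020: state=(1.756, 0.271)
t=0.030: state=(1.759, 0.243)
continuing one RK4 step at a time; state shown every 50 steps (Δt=0.5):
t=0.500: state=(1.696, -0.338)
t=1.000: state=(1.483, -0.503)
t=1.500: state=(1.184, -0.717)
t=2.000: state=(0.712, -1.278)
t=2.500: state=(-0.317, -3.162)
t=3.000: state=(-1.860, -1.430)
t=3.500: state=(-1.989, 0.242)
t=4.000: state=(-1.828, 0.370)
t=4.500: state=(-1.624, 0.450)
t=5.000: state=(-1.369, 0.584)
t=5.500: state=(-1.013, 0.889)
t=6.000: state=(-0.378, 1.852)
t=6.500: state=(1.094, 3.696)
t=7.000: state=(2.013, 0.184)
t=7.500: state=(1.926, -0.322)
t=8.000: state=(1.744, -0.402)
t=8.500: state=(1.521, -0.497)
t=8.750: state=(1.388, -0.572)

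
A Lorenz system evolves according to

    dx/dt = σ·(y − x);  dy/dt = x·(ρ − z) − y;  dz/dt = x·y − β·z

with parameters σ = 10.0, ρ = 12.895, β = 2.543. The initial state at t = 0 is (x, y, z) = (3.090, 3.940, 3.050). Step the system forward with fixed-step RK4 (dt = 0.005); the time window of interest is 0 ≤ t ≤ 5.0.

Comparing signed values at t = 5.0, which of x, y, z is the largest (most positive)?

t=0.000: state=(3.090, 3.940, 3.050)
step 1 (dt=0.005): k1=(8.500, 26.481, 4.418), k2=(8.950, 26.590, 4.680), k3=(8.941, 26.598, 4.684), k4=(9.383, 26.715, 4.952); state += dt/6·(k1+2k2+2k3+k4)
t=0.005: state=(3.135, 4.073, 3.073)
t=0.010: state=(3.184, 4.207, 3.100)
t=0.015: state=(3.237, 4.343, 3.129)
continuing one RK4 step at a time; state shown every 40 steps (Δt=0.2):
t=0.200: state=(7.352, 10.208, 7.972)
t=0.400: state=(8.636, 6.001, 18.196)
t=0.600: state=(2.902, 1.160, 13.360)
t=0.800: state=(1.587, 1.657, 8.417)
t=1.000: state=(2.582, 3.527, 5.871)
t=1.200: state=(5.639, 7.719, 7.265)
t=1.400: state=(8.568, 8.322, 15.150)
t=1.600: state=(4.945, 2.869, 14.817)
t=1.800: state=(2.754, 2.541, 10.224)
t=2.000: state=(3.477, 4.350, 7.739)
t=2.200: state=(6.057, 7.584, 9.303)
t=2.400: state=(7.595, 7.073, 14.603)
t=2.600: state=(4.955, 3.593, 13.783)
t=2.800: state=(3.583, 3.553, 10.384)
t=3.000: state=(4.509, 5.390, 9.005)
t=3.200: state=(6.537, 7.387, 11.295)
t=3.400: state=(6.614, 5.808, 14.157)
t=3.600: state=(4.711, 3.990, 12.577)
t=3.800: state=(4.253, 4.486, 10.335)
t=4.000: state=(5.361, 6.122, 10.229)
t=4.200: state=(6.528, 6.702, 12.517)
t=4.400: state=(5.809, 5.106, 13.352)
t=4.600: state=(4.699, 4.438, 11.731)
t=4.800: state=(4.862, 5.240, 10.571)
t=5.000: state=(5.846, 6.313, 11.327)
compare at T: x=5.846, y=6.313, z=11.327

largest component: z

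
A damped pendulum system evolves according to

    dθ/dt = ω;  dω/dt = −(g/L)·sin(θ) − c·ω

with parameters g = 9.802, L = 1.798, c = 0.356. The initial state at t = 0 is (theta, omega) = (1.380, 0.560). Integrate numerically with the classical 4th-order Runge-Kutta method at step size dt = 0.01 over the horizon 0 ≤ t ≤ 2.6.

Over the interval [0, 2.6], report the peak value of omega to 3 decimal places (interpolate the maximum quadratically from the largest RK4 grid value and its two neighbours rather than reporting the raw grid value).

t=0.000: state=(1.380, 0.560)
step 1 (dt=0.01): k1=(0.560, -5.552), k2=(0.532, -5.545), k3=(0.532, -5.545), k4=(0.505, -5.538); state += dt/6·(k1+2k2+2k3+k4)
t=0.010: state=(1.385, 0.505)
t=0.020: state=(1.390, 0.449)
t=0.030: state=(1.394, 0.394)
continuing one RK4 step at a time; state shown every 10 steps (Δt=0.1):
t=0.100: state=(1.408, 0.013)
t=0.200: state=(1.383, -0.515)
t=0.300: state=(1.306, -1.020)
t=0.400: state=(1.180, -1.491)
t=0.500: state=(1.009, -1.915)
t=0.600: state=(0.800, -2.270)
t=0.700: state=(0.559, -2.526)
t=0.800: state=(0.298, -2.660)
t=0.900: state=(0.031, -2.654)
t=1.000: state=(-0.228, -2.508)
t=1.100: state=(-0.466, -2.237)
t=1.200: state=(-0.672, -1.869)
t=1.300: state=(-0.838, -1.436)
t=1.400: state=(-0.958, -0.966)
t=1.500: state=(-1.030, -0.482)
t=1.600: state=(-1.054, -0.001)
t=1.700: state=(-1.031, 0.462)
t=1.800: state=(-0.963, 0.897)
t=1.900: state=(-0.853, 1.288)
t=2.000: state=(-0.707, 1.621)
t=2.100: state=(-0.532, 1.875)
t=2.200: state=(-0.335, 2.035)
t=2.300: state=(-0.128, 2.086)
t=2.400: state=(0.078, 2.026)
t=2.500: state=(0.273, 1.861)
t=2.600: state=(0.447, 1.606)
largest grid value and its neighbours: omega(2.290)=2.08607, omega(2.300)=2.08618, omega(2.310)=2.08517
parabola through these three points peaks at t≈2.296 with omega≈2.08627

max omega = 2.086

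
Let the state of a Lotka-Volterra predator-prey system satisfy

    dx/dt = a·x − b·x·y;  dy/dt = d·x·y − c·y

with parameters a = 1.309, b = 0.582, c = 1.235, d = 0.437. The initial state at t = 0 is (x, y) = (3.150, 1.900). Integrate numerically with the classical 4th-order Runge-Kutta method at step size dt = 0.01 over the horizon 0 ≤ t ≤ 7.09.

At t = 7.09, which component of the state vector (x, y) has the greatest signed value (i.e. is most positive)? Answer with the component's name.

largest component: y

t=0.000: state=(3.150, 1.900)
step 1 (dt=0.01): k1=(0.640, 0.269), k2=(0.638, 0.272), k3=(0.638, 0.272), k4=(0.636, 0.275); state += dt/6·(k1+2k2+2k3+k4)
t=0.010: state=(3.156, 1.903)
t=0.020: state=(3.163, 1.905)
t=0.030: state=(3.169, 1.908)
continuing one RK4 step at a time; state shown every 25 steps (Δt=0.25):
t=0.250: state=(3.295, 1.985)
t=0.500: state=(3.397, 2.102)
t=0.750: state=(3.436, 2.243)
t=1.000: state=(3.401, 2.395)
t=1.250: state=(3.295, 2.537)
t=1.500: state=(3.133, 2.647)
t=1.750: state=(2.941, 2.709)
t=2.000: state=(2.748, 2.715)
t=2.250: state=(2.575, 2.665)
t=2.500: state=(2.439, 2.573)
t=2.750: state=(2.347, 2.453)
t=3.000: state=(2.300, 2.321)
t=3.250: state=(2.298, 2.190)
t=3.500: state=(2.338, 2.071)
t=3.750: state=(2.418, 1.972)
t=4.000: state=(2.532, 1.897)
t=4.250: state=(2.675, 1.851)
t=4.500: state=(2.838, 1.837)
t=4.750: state=(3.011, 1.856)
t=5.000: state=(3.177, 1.912)
t=5.250: state=(3.316, 2.002)
t=5.500: state=(3.408, 2.124)
t=5.750: state=(3.435, 2.268)
t=6.000: state=(3.388, 2.420)
t=6.250: state=(3.271, 2.558)
t=6.500: state=(3.102, 2.662)
t=6.750: state=(2.908, 2.714)
t=7.000: state=(2.717, 2.710)
t=7.090: state=(2.653, 2.695)
compare at T: x=2.653, y=2.695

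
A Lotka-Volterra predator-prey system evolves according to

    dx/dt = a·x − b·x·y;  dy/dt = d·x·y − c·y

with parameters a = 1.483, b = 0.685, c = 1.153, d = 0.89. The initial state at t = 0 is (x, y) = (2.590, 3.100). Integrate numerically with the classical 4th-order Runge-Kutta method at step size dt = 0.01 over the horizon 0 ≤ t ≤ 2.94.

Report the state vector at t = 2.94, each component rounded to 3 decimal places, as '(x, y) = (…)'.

(x, y) = (0.741, 1.048)

t=0.000: state=(2.590, 3.100)
step 1 (dt=0.01): k1=(-1.659, 3.572), k2=(-1.685, 3.569), k3=(-1.685, 3.569), k4=(-1.711, 3.566); state += dt/6·(k1+2k2+2k3+k4)
t=0.010: state=(2.573, 3.136)
t=0.020: state=(2.556, 3.171)
t=0.030: state=(2.538, 3.207)
continuing one RK4 step at a time; state shown every 10 steps (Δt=0.1):
t=0.100: state=(2.400, 3.450)
t=0.200: state=(2.173, 3.769)
t=0.300: state=(1.929, 4.032)
t=0.400: state=(1.686, 4.220)
t=0.500: state=(1.459, 4.324)
t=0.600: state=(1.256, 4.347)
t=0.700: state=(1.083, 4.298)
t=0.800: state=(0.939, 4.190)
t=0.900: state=(0.822, 4.037)
t=1.000: state=(0.727, 3.853)
t=1.100: state=(0.652, 3.651)
t=1.200: state=(0.594, 3.438)
t=1.300: state=(0.548, 3.223)
t=1.400: state=(0.513, 3.011)
t=1.500: state=(0.488, 2.805)
t=1.600: state=(0.470, 2.608)
t=1.700: state=(0.459, 2.422)
t=1.800: state=(0.454, 2.248)
t=1.900: state=(0.454, 2.086)
t=2.000: state=(0.459, 1.935)
t=2.100: state=(0.468, 1.797)
t=2.200: state=(0.482, 1.671)
t=2.300: state=(0.501, 1.555)
t=2.400: state=(0.524, 1.450)
t=2.500: state=(0.552, 1.356)
t=2.600: state=(0.585, 1.271)
t=2.700: state=(0.624, 1.195)
t=2.800: state=(0.668, 1.128)
t=2.900: state=(0.719, 1.069)
t=2.940: state=(0.741, 1.048)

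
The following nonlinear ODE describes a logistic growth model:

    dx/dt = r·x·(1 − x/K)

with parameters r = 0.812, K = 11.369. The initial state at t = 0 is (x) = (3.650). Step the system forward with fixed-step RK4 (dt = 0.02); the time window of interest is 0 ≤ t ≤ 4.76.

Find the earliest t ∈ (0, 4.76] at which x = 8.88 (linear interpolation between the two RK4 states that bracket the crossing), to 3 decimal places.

t=0.000: state=(3.650)
step 1 (dt=0.02): k1=(2.012), k2=(2.018), k3=(2.018), k4=(2.024); state += dt/6·(k1+2k2+2k3+k4)
t=0.020: state=(3.690)
t=0.040: state=(3.731)
t=0.060: state=(3.772)
continuing one RK4 step at a time; state shown every 10 steps (Δt=0.2):
t=0.200: state=(4.064)
t=0.400: state=(4.497)
t=0.600: state=(4.945)
t=0.800: state=(5.402)
t=1.000: state=(5.864)
t=1.200: state=(6.323)
t=1.400: state=(6.773)
t=1.600: state=(7.210)
t=1.800: state=(7.628)
t=2.000: state=(8.024)
t=2.200: state=(8.394)
t=2.400: state=(8.737)
t=2.480: state=(8.866)
next step: t=2.500: state=(8.898) — x has crossed 8.88
linear interpolation between t=2.480 (8.86613) and t=2.500 (8.89769) → t≈2.489

t = 2.489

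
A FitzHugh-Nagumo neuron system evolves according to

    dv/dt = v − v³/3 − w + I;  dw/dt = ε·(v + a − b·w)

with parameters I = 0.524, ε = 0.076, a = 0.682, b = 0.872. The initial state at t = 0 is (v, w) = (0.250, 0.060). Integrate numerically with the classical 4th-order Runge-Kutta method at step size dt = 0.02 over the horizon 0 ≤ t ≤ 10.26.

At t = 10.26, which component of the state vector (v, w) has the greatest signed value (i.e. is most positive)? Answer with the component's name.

t=0.000: state=(0.250, 0.060)
step 1 (dt=0.02): k1=(0.709, 0.067), k2=(0.715, 0.067), k3=(0.715, 0.067), k4=(0.721, 0.068); state += dt/6·(k1+2k2+2k3+k4)
t=0.020: state=(0.264, 0.061)
t=0.040: state=(0.279, 0.063)
t=0.060: state=(0.294, 0.064)
continuing one RK4 step at a time; state shown every 25 steps (Δt=0.5):
t=0.500: state=(0.680, 0.100)
t=1.000: state=(1.199, 0.158)
t=1.500: state=(1.591, 0.231)
t=2.000: state=(1.756, 0.312)
t=2.500: state=(1.791, 0.394)
t=3.000: state=(1.779, 0.474)
t=3.500: state=(1.750, 0.550)
t=4.000: state=(1.717, 0.622)
t=4.500: state=(1.682, 0.691)
t=5.000: state=(1.646, 0.756)
t=5.500: state=(1.610, 0.818)
t=6.000: state=(1.572, 0.876)
t=6.500: state=(1.534, 0.931)
t=7.000: state=(1.496, 0.983)
t=7.500: state=(1.456, 1.031)
t=8.000: state=(1.415, 1.077)
t=8.500: state=(1.373, 1.119)
t=9.000: state=(1.330, 1.159)
t=9.500: state=(1.284, 1.195)
t=10.000: state=(1.236, 1.229)
t=10.260: state=(1.210, 1.245)
compare at T: v=1.210, w=1.245

largest component: w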